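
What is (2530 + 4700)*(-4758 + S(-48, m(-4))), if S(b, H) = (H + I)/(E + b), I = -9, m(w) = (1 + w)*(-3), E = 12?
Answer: -34400340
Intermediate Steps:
m(w) = -3 - 3*w
S(b, H) = (-9 + H)/(12 + b) (S(b, H) = (H - 9)/(12 + b) = (-9 + H)/(12 + b))
(2530 + 4700)*(-4758 + S(-48, m(-4))) = (2530 + 4700)*(-4758 + (-9 + (-3 - 3*(-4)))/(12 - 48)) = 7230*(-4758 + (-9 + (-3 + 12))/(-36)) = 7230*(-4758 - (-9 + 9)/36) = 7230*(-4758 - 1/36*0) = 7230*(-4758 + 0) = 7230*(-4758) = -34400340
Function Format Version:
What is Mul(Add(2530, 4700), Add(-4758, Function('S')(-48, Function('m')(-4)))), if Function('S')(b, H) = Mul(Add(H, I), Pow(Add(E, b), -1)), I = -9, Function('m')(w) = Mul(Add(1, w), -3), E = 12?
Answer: -34400340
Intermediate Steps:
Function('m')(w) = Add(-3, Mul(-3, w))
Function('S')(b, H) = Mul(Pow(Add(12, b), -1), Add(-9, H)) (Function('S')(b, H) = Mul(Add(H, -9), Pow(Add(12, b), -1)) = Mul(Add(-9, H), Pow(Add(12, b), -1)) = Mul(Pow(Add(12, b), -1), Add(-9, H)))
Mul(Add(2530, 4700), Add(-4758, Function('S')(-48, Function('m')(-4)))) = Mul(Add(2530, 4700), Add(-4758, Mul(Pow(Add(12, -48), -1), Add(-9, Add(-3, Mul(-3, -4)))))) = Mul(7230, Add(-4758, Mul(Pow(-36, -1), Add(-9, Add(-3, 12))))) = Mul(7230, Add(-4758, Mul(Rational(-1, 36), Add(-9, 9)))) = Mul(7230, Add(-4758, Mul(Rational(-1, 36), 0))) = Mul(7230, Add(-4758, 0)) = Mul(7230, -4758) = -34400340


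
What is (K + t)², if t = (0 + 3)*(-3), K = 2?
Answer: 49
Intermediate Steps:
t = -9 (t = 3*(-3) = -9)
(K + t)² = (2 - 9)² = (-7)² = 49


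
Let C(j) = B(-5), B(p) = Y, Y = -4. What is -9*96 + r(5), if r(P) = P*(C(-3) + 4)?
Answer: -864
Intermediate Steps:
B(p) = -4
C(j) = -4
r(P) = 0 (r(P) = P*(-4 + 4) = P*0 = 0)
-9*96 + r(5) = -9*96 + 0 = -864 + 0 = -864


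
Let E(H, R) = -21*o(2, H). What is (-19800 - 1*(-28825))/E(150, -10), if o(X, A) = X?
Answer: -9025/42 ≈ -214.88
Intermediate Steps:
E(H, R) = -42 (E(H, R) = -21*2 = -42)
(-19800 - 1*(-28825))/E(150, -10) = (-19800 - 1*(-28825))/(-42) = (-19800 + 28825)*(-1/42) = 9025*(-1/42) = -9025/42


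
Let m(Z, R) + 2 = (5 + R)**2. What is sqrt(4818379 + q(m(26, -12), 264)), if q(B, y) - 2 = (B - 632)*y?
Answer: sqrt(4663941) ≈ 2159.6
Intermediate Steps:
m(Z, R) = -2 + (5 + R)**2
q(B, y) = 2 + y*(-632 + B) (q(B, y) = 2 + (B - 632)*y = 2 + (-632 + B)*y = 2 + y*(-632 + B))
sqrt(4818379 + q(m(26, -12), 264)) = sqrt(4818379 + (2 - 632*264 + (-2 + (5 - 12)**2)*264)) = sqrt(4818379 + (2 - 166848 + (-2 + (-7)**2)*264)) = sqrt(4818379 + (2 - 166848 + (-2 + 49)*264)) = sqrt(4818379 + (2 - 166848 + 47*264)) = sqrt(4818379 + (2 - 166848 + 12408)) = sqrt(4818379 - 154438) = sqrt(4663941)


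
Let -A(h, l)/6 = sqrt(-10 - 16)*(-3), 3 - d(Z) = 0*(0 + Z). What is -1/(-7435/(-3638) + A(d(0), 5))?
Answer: -27048530/111547289881 + 238230792*I*sqrt(26)/111547289881 ≈ -0.00024248 + 0.01089*I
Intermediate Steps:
d(Z) = 3 (d(Z) = 3 - 0*(0 + Z) = 3 - 0*Z = 3 - 1*0 = 3 + 0 = 3)
A(h, l) = 18*I*sqrt(26) (A(h, l) = -6*sqrt(-10 - 16)*(-3) = -6*sqrt(-26)*(-3) = -6*I*sqrt(26)*(-3) = -(-18)*I*sqrt(26) = 18*I*sqrt(26))
-1/(-7435/(-3638) + A(d(0), 5)) = -1/(-7435/(-3638) + 18*I*sqrt(26)) = -1/(-7435*(-1/3638) + 18*I*sqrt(26)) = -1/(7435/3638 + 18*I*sqrt(26))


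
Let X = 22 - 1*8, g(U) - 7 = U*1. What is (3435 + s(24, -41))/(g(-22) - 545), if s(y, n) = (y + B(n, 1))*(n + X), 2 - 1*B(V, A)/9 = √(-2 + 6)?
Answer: -2787/560 ≈ -4.9768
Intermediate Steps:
g(U) = 7 + U (g(U) = 7 + U*1 = 7 + U)
B(V, A) = 0 (B(V, A) = 18 - 9*√(-2 + 6) = 18 - 9*√4 = 18 - 9*2 = 18 - 18 = 0)
X = 14 (X = 22 - 8 = 14)
s(y, n) = y*(14 + n) (s(y, n) = (y + 0)*(n + 14) = y*(14 + n))
(3435 + s(24, -41))/(g(-22) - 545) = (3435 + 24*(14 - 41))/((7 - 22) - 545) = (3435 + 24*(-27))/(-15 - 545) = (3435 - 648)/(-560) = 2787*(-1/560) = -2787/560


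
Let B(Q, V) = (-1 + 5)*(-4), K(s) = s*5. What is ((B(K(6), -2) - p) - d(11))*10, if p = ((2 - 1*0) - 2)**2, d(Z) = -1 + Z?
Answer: -260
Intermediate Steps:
p = 0 (p = ((2 + 0) - 2)**2 = (2 - 2)**2 = 0**2 = 0)
K(s) = 5*s
B(Q, V) = -16 (B(Q, V) = 4*(-4) = -16)
((B(K(6), -2) - p) - d(11))*10 = ((-16 - 1*0) - (-1 + 11))*10 = ((-16 + 0) - 1*10)*10 = (-16 - 10)*10 = -26*10 = -260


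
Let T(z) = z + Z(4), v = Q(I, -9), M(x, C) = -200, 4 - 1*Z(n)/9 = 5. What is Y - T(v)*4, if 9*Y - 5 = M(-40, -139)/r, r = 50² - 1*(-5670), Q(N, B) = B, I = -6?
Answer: 177827/2451 ≈ 72.553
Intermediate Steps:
Z(n) = -9 (Z(n) = 36 - 9*5 = 36 - 45 = -9)
v = -9
r = 8170 (r = 2500 + 5670 = 8170)
T(z) = -9 + z (T(z) = z - 9 = -9 + z)
Y = 1355/2451 (Y = 5/9 + (-200/8170)/9 = 5/9 + (-200*1/8170)/9 = 5/9 + (⅑)*(-20/817) = 5/9 - 20/7353 = 1355/2451 ≈ 0.55284)
Y - T(v)*4 = 1355/2451 - (-9 - 9)*4 = 1355/2451 - (-18)*4 = 1355/2451 - 1*(-72) = 1355/2451 + 72 = 177827/2451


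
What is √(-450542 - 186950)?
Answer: 2*I*√159373 ≈ 798.43*I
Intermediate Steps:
√(-450542 - 186950) = √(-637492) = 2*I*√159373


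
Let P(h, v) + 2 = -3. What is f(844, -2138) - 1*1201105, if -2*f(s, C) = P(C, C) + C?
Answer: -2400067/2 ≈ -1.2000e+6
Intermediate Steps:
P(h, v) = -5 (P(h, v) = -2 - 3 = -5)
f(s, C) = 5/2 - C/2 (f(s, C) = -(-5 + C)/2 = 5/2 - C/2)
f(844, -2138) - 1*1201105 = (5/2 - 1/2*(-2138)) - 1*1201105 = (5/2 + 1069) - 1201105 = 2143/2 - 1201105 = -2400067/2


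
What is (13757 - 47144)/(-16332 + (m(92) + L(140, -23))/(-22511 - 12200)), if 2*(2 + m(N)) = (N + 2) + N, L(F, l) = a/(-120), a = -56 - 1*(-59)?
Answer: 15451948760/7558668573 ≈ 2.0443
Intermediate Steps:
a = 3 (a = -56 + 59 = 3)
L(F, l) = -1/40 (L(F, l) = 3/(-120) = 3*(-1/120) = -1/40)
m(N) = -1 + N (m(N) = -2 + ((N + 2) + N)/2 = -2 + ((2 + N) + N)/2 = -2 + (2 + 2*N)/2 = -2 + (1 + N) = -1 + N)
(13757 - 47144)/(-16332 + (m(92) + L(140, -23))/(-22511 - 12200)) = (13757 - 47144)/(-16332 + ((-1 + 92) - 1/40)/(-22511 - 12200)) = -33387/(-16332 + (91 - 1/40)/(-34711)) = -33387/(-16332 + (3639/40)*(-1/34711)) = -33387/(-16332 - 3639/1388440) = -33387/(-22676005719/1388440) = -33387*(-1388440/22676005719) = 15451948760/7558668573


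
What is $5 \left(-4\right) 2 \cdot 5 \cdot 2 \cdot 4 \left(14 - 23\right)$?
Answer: $14400$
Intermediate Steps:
$5 \left(-4\right) 2 \cdot 5 \cdot 2 \cdot 4 \left(14 - 23\right) = 5 \left(- 8 \cdot 10 \cdot 4\right) \left(-9\right) = 5 \left(\left(-8\right) 40\right) \left(-9\right) = 5 \left(-320\right) \left(-9\right) = \left(-1600\right) \left(-9\right) = 14400$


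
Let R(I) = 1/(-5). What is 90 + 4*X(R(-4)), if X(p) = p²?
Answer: 2254/25 ≈ 90.160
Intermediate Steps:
R(I) = -⅕
90 + 4*X(R(-4)) = 90 + 4*(-⅕)² = 90 + 4*(1/25) = 90 + 4/25 = 2254/25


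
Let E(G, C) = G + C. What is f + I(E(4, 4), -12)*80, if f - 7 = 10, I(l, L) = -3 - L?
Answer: 737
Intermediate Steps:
E(G, C) = C + G
f = 17 (f = 7 + 10 = 17)
f + I(E(4, 4), -12)*80 = 17 + (-3 - 1*(-12))*80 = 17 + (-3 + 12)*80 = 17 + 9*80 = 17 + 720 = 737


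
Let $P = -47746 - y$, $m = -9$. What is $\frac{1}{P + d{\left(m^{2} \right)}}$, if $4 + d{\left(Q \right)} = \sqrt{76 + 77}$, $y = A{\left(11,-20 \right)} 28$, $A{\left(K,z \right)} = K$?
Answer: $- \frac{48058}{2309571211} - \frac{3 \sqrt{17}}{2309571211} \approx -2.0814 \cdot 10^{-5}$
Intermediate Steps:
$y = 308$ ($y = 11 \cdot 28 = 308$)
$d{\left(Q \right)} = -4 + 3 \sqrt{17}$ ($d{\left(Q \right)} = -4 + \sqrt{76 + 77} = -4 + \sqrt{153} = -4 + 3 \sqrt{17}$)
$P = -48054$ ($P = -47746 - 308 = -48054$)
$\frac{1}{P + d{\left(m^{2} \right)}} = \frac{1}{-48054 - \left(4 - 3 \sqrt{17}\right)} = \frac{1}{-48058 + 3 \sqrt{17}}$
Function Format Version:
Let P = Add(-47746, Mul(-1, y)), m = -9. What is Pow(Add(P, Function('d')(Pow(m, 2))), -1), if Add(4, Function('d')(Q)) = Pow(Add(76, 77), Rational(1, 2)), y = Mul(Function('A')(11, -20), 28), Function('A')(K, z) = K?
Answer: Add(Rational(-48058, 2309571211), Mul(Rational(-3, 2309571211), Pow(17, Rational(1, 2)))) ≈ -2.0814e-5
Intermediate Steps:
y = 308 (y = Mul(11, 28) = 308)
Function('d')(Q) = Add(-4, Mul(3, Pow(17, Rational(1, 2)))) (Function('d')(Q) = Add(-4, Pow(Add(76, 77), Rational(1, 2))) = Add(-4, Pow(153, Rational(1, 2))) = Add(-4, Mul(3, Pow(17, Rational(1, 2)))))
P = -48054 (P = Add(-47746, Mul(-1, 308)) = Add(-47746, -308) = -48054)
Pow(Add(P, Function('d')(Pow(m, 2))), -1) = Pow(Add(-48054, Add(-4, Mul(3, Pow(17, Rational(1, 2))))), -1) = Pow(Add(-48058, Mul(3, Pow(17, Rational(1, 2)))), -1)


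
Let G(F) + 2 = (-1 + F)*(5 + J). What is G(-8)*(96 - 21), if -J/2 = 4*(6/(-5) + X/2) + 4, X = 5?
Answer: 8895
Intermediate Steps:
J = -92/5 (J = -2*(4*(6/(-5) + 5/2) + 4) = -2*(4*(6*(-1/5) + 5*(1/2)) + 4) = -2*(4*(-6/5 + 5/2) + 4) = -2*(4*(13/10) + 4) = -2*(26/5 + 4) = -2*46/5 = -92/5 ≈ -18.400)
G(F) = 57/5 - 67*F/5 (G(F) = -2 + (-1 + F)*(5 - 92/5) = -2 + (-1 + F)*(-67/5) = -2 + (67/5 - 67*F/5) = 57/5 - 67*F/5)
G(-8)*(96 - 21) = (57/5 - 67/5*(-8))*(96 - 21) = (57/5 + 536/5)*75 = (593/5)*75 = 8895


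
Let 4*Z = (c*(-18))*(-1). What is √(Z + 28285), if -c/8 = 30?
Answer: √27205 ≈ 164.94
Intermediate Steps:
c = -240 (c = -8*30 = -240)
Z = -1080 (Z = (-240*(-18)*(-1))/4 = (4320*(-1))/4 = (¼)*(-4320) = -1080)
√(Z + 28285) = √(-1080 + 28285) = √27205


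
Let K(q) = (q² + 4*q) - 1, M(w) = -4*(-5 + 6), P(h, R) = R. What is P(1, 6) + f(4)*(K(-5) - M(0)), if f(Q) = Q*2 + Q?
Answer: 102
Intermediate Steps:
f(Q) = 3*Q (f(Q) = 2*Q + Q = 3*Q)
M(w) = -4 (M(w) = -4*1 = -4)
K(q) = -1 + q² + 4*q
P(1, 6) + f(4)*(K(-5) - M(0)) = 6 + (3*4)*((-1 + (-5)² + 4*(-5)) - 1*(-4)) = 6 + 12*((-1 + 25 - 20) + 4) = 6 + 12*(4 + 4) = 6 + 12*8 = 6 + 96 = 102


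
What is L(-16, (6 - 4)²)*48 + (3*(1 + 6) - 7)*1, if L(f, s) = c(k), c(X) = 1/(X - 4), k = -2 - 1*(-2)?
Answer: 2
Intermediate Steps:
k = 0 (k = -2 + 2 = 0)
c(X) = 1/(-4 + X)
L(f, s) = -¼ (L(f, s) = 1/(-4 + 0) = 1/(-4) = -¼)
L(-16, (6 - 4)²)*48 + (3*(1 + 6) - 7)*1 = -¼*48 + (3*(1 + 6) - 7)*1 = -12 + (3*7 - 7)*1 = -12 + (21 - 7)*1 = -12 + 14*1 = -12 + 14 = 2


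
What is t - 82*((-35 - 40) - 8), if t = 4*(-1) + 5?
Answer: 6807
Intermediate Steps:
t = 1 (t = -4 + 5 = 1)
t - 82*((-35 - 40) - 8) = 1 - 82*((-35 - 40) - 8) = 1 - 82*(-75 - 8) = 1 - 82*(-83) = 1 + 6806 = 6807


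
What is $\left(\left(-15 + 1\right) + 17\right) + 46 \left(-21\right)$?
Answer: $-963$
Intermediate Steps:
$\left(\left(-15 + 1\right) + 17\right) + 46 \left(-21\right) = \left(-14 + 17\right) - 966 = 3 - 966 = -963$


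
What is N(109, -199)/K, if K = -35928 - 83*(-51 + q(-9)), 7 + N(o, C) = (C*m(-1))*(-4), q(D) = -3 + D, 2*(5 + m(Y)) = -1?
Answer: 4385/30699 ≈ 0.14284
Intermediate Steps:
m(Y) = -11/2 (m(Y) = -5 + (1/2)*(-1) = -5 - 1/2 = -11/2)
N(o, C) = -7 + 22*C (N(o, C) = -7 + (C*(-11/2))*(-4) = -7 - 11*C/2*(-4) = -7 + 22*C)
K = -30699 (K = -35928 - 83*(-51 + (-3 - 9)) = -35928 - 83*(-51 - 12) = -35928 - 83*(-63) = -35928 + 5229 = -30699)
N(109, -199)/K = (-7 + 22*(-199))/(-30699) = (-7 - 4378)*(-1/30699) = -4385*(-1/30699) = 4385/30699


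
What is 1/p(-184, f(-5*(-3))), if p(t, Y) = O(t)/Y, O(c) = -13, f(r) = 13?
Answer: -1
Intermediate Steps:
p(t, Y) = -13/Y
1/p(-184, f(-5*(-3))) = 1/(-13/13) = 1/(-13*1/13) = 1/(-1) = -1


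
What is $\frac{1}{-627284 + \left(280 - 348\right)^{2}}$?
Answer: $- \frac{1}{622660} \approx -1.606 \cdot 10^{-6}$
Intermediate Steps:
$\frac{1}{-627284 + \left(280 - 348\right)^{2}} = \frac{1}{-627284 + \left(-68\right)^{2}} = \frac{1}{-627284 + 4624} = \frac{1}{-622660} = - \frac{1}{622660}$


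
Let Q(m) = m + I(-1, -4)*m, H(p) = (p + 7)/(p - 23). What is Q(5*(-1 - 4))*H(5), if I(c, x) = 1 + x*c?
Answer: 100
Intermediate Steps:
I(c, x) = 1 + c*x
H(p) = (7 + p)/(-23 + p)
Q(m) = 6*m (Q(m) = m + (1 - 1*(-4))*m = m + (1 + 4)*m = m + 5*m = 6*m)
Q(5*(-1 - 4))*H(5) = (6*(5*(-1 - 4)))*((7 + 5)/(-23 + 5)) = (6*(5*(-5)))*(12/(-18)) = (6*(-25))*(-1/18*12) = -150*(-⅔) = 100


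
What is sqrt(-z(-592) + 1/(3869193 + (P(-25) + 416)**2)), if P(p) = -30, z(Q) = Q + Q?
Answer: sqrt(19116677926247853)/4018189 ≈ 34.409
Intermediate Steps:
z(Q) = 2*Q
sqrt(-z(-592) + 1/(3869193 + (P(-25) + 416)**2)) = sqrt(-2*(-592) + 1/(3869193 + (-30 + 416)**2)) = sqrt(-1*(-1184) + 1/(3869193 + 386**2)) = sqrt(1184 + 1/(3869193 + 148996)) = sqrt(1184 + 1/4018189) = sqrt(4757535777/4018189) = sqrt(19116677926247853)/4018189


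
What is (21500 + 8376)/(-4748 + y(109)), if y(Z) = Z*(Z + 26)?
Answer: 29876/9967 ≈ 2.9975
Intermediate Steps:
y(Z) = Z*(26 + Z)
(21500 + 8376)/(-4748 + y(109)) = (21500 + 8376)/(-4748 + 109*(26 + 109)) = 29876/(-4748 + 109*135) = 29876/(-4748 + 14715) = 29876/9967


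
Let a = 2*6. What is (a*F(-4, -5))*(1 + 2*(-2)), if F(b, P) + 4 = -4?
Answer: 288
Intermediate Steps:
F(b, P) = -8 (F(b, P) = -4 - 4 = -8)
a = 12
(a*F(-4, -5))*(1 + 2*(-2)) = (12*(-8))*(1 + 2*(-2)) = -96*(1 - 4) = -96*(-3) = 288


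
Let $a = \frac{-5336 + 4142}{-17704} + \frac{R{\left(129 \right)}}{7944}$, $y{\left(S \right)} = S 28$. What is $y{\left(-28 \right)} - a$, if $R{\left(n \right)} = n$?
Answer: $- \frac{4594749189}{5860024} \approx -784.08$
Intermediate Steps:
$y{\left(S \right)} = 28 S$
$a = \frac{490373}{5860024}$ ($a = \frac{-5336 + 4142}{-17704} + \frac{129}{7944} = \left(-1194\right) \left(- \frac{1}{17704}\right) + 129 \cdot \frac{1}{7944} = \frac{597}{8852} + \frac{43}{2648} = \frac{490373}{5860024} \approx 0.083681$)
$y{\left(-28 \right)} - a = 28 \left(-28\right) - \frac{490373}{5860024} = -784 - \frac{490373}{5860024} = - \frac{4594749189}{5860024}$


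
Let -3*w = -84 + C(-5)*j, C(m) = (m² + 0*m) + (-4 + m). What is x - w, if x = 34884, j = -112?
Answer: 102776/3 ≈ 34259.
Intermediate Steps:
C(m) = -4 + m + m² (C(m) = (m² + 0) + (-4 + m) = m² + (-4 + m) = -4 + m + m²)
w = 1876/3 (w = -(-84 + (-4 - 5 + (-5)²)*(-112))/3 = -(-84 + (-4 - 5 + 25)*(-112))/3 = -(-84 + 16*(-112))/3 = -(-84 - 1792)/3 = -⅓*(-1876) = 1876/3 ≈ 625.33)
x - w = 34884 - 1*1876/3 = 34884 - 1876/3 = 102776/3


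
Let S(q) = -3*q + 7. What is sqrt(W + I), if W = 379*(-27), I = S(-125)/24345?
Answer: I*sqrt(673875018115)/8115 ≈ 101.16*I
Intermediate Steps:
S(q) = 7 - 3*q
I = 382/24345 (I = (7 - 3*(-125))/24345 = (7 + 375)*(1/24345) = 382*(1/24345) = 382/24345 ≈ 0.015691)
W = -10233
sqrt(W + I) = sqrt(-10233 + 382/24345) = sqrt(-249122003/24345) = I*sqrt(673875018115)/8115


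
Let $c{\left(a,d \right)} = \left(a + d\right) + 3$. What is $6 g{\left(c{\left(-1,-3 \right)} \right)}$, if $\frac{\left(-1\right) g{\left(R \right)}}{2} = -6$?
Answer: $72$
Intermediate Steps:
$c{\left(a,d \right)} = 3 + a + d$
$g{\left(R \right)} = 12$ ($g{\left(R \right)} = \left(-2\right) \left(-6\right) = 12$)
$6 g{\left(c{\left(-1,-3 \right)} \right)} = 6 \cdot 12 = 72$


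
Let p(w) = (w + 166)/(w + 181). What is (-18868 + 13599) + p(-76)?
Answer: -36877/7 ≈ -5268.1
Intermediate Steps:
p(w) = (166 + w)/(181 + w)
(-18868 + 13599) + p(-76) = (-18868 + 13599) + (166 - 76)/(181 - 76) = -5269 + 90/105 = -5269 + (1/105)*90 = -5269 + 6/7 = -36877/7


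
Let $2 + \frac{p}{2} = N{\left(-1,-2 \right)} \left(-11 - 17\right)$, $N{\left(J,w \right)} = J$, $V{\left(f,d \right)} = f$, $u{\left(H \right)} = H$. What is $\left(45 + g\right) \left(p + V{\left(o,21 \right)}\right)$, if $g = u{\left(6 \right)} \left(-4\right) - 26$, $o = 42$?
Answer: $-470$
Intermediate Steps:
$p = 52$ ($p = -4 + 2 \left(- (-11 - 17)\right) = -4 + 2 \left(\left(-1\right) \left(-28\right)\right) = -4 + 2 \cdot 28 = -4 + 56 = 52$)
$g = -50$ ($g = 6 \left(-4\right) - 26 = -24 - 26 = -50$)
$\left(45 + g\right) \left(p + V{\left(o,21 \right)}\right) = \left(45 - 50\right) \left(52 + 42\right) = \left(-5\right) 94 = -470$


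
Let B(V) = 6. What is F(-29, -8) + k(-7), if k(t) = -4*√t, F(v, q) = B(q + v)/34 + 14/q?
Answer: -107/68 - 4*I*√7 ≈ -1.5735 - 10.583*I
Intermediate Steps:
F(v, q) = 3/17 + 14/q (F(v, q) = 6/34 + 14/q = 6*(1/34) + 14/q = 3/17 + 14/q)
F(-29, -8) + k(-7) = (3/17 + 14/(-8)) - 4*I*√7 = (3/17 + 14*(-⅛)) - 4*I*√7 = (3/17 - 7/4) - 4*I*√7 = -107/68 - 4*I*√7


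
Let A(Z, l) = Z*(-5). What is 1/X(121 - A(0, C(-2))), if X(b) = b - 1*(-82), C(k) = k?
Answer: 1/203 ≈ 0.0049261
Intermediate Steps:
A(Z, l) = -5*Z
X(b) = 82 + b (X(b) = b + 82 = 82 + b)
1/X(121 - A(0, C(-2))) = 1/(82 + (121 - (-5)*0)) = 1/(82 + (121 - 1*0)) = 1/(82 + (121 + 0)) = 1/(82 + 121) = 1/203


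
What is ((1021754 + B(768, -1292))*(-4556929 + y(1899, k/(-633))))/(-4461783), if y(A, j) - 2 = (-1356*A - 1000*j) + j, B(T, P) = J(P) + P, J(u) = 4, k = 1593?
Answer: 1535102731221992/941436213 ≈ 1.6306e+6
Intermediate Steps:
B(T, P) = 4 + P
y(A, j) = 2 - 1356*A - 999*j (y(A, j) = 2 + ((-1356*A - 1000*j) + j) = 2 + (-1356*A - 999*j) = 2 - 1356*A - 999*j)
((1021754 + B(768, -1292))*(-4556929 + y(1899, k/(-633))))/(-4461783) = ((1021754 + (4 - 1292))*(-4556929 + (2 - 1356*1899 - 1591407/(-633))))/(-4461783) = ((1021754 - 1288)*(-4556929 + (2 - 2575044 - 1591407*(-1)/633)))*(-1/4461783) = (1020466*(-4556929 + (2 - 2575044 - 999*(-531/211))))*(-1/4461783) = (1020466*(-4556929 + (2 - 2575044 + 530469/211)))*(-1/4461783) = (1020466*(-4556929 - 542803393/211))*(-1/4461783) = (1020466*(-1504315412/211))*(-1/4461783) = -1535102731221992/211*(-1/4461783) = 1535102731221992/941436213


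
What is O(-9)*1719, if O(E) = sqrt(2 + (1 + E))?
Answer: 1719*I*sqrt(6) ≈ 4210.7*I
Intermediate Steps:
O(E) = sqrt(3 + E)
O(-9)*1719 = sqrt(3 - 9)*1719 = sqrt(-6)*1719 = (I*sqrt(6))*1719 = 1719*I*sqrt(6)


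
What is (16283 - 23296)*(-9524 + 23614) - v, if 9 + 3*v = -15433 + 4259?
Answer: -296428327/3 ≈ -9.8809e+7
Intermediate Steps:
v = -11183/3 (v = -3 + (-15433 + 4259)/3 = -3 + (1/3)*(-11174) = -3 - 11174/3 = -11183/3 ≈ -3727.7)
(16283 - 23296)*(-9524 + 23614) - v = (16283 - 23296)*(-9524 + 23614) - 1*(-11183/3) = -7013*14090 + 11183/3 = -98813170 + 11183/3 = -296428327/3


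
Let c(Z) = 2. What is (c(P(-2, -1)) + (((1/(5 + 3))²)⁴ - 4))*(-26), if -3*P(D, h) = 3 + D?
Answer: 436207603/8388608 ≈ 52.000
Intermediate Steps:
P(D, h) = -1 - D/3 (P(D, h) = -(3 + D)/3 = -1 - D/3)
(c(P(-2, -1)) + (((1/(5 + 3))²)⁴ - 4))*(-26) = (2 + (((1/(5 + 3))²)⁴ - 4))*(-26) = (2 + (((1/8)²)⁴ - 4))*(-26) = (2 + (((⅛)²)⁴ - 4))*(-26) = (2 + ((1/64)⁴ - 4))*(-26) = (2 + (1/16777216 - 4))*(-26) = (2 - 67108863/16777216)*(-26) = -33554431/16777216*(-26) = 436207603/8388608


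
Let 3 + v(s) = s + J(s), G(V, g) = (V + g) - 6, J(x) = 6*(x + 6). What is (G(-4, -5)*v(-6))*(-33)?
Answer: -4455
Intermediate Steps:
J(x) = 36 + 6*x (J(x) = 6*(6 + x) = 36 + 6*x)
G(V, g) = -6 + V + g
v(s) = 33 + 7*s (v(s) = -3 + (s + (36 + 6*s)) = -3 + (36 + 7*s) = 33 + 7*s)
(G(-4, -5)*v(-6))*(-33) = ((-6 - 4 - 5)*(33 + 7*(-6)))*(-33) = -15*(33 - 42)*(-33) = -15*(-9)*(-33) = 135*(-33) = -4455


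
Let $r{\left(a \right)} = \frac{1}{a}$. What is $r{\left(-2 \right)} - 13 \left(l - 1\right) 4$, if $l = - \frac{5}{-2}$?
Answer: $- \frac{157}{2} \approx -78.5$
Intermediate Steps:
$l = \frac{5}{2}$ ($l = \left(-5\right) \left(- \frac{1}{2}\right) = \frac{5}{2} \approx 2.5$)
$r{\left(-2 \right)} - 13 \left(l - 1\right) 4 = \frac{1}{-2} - 13 \left(\frac{5}{2} - 1\right) 4 = - \frac{1}{2} - 13 \cdot \frac{3}{2} \cdot 4 = - \frac{1}{2} - 78 = - \frac{157}{2}$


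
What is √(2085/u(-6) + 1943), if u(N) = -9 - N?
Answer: 4*√78 ≈ 35.327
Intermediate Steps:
√(2085/u(-6) + 1943) = √(2085/(-9 - 1*(-6)) + 1943) = √(2085/(-9 + 6) + 1943) = √(2085/(-3) + 1943) = √(2085*(-⅓) + 1943) = √(-695 + 1943) = √1248 = 4*√78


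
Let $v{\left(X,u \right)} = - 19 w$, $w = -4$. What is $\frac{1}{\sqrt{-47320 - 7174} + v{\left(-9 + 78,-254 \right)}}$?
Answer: $\frac{38}{30135} - \frac{i \sqrt{54494}}{60270} \approx 0.001261 - 0.0038732 i$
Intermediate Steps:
$v{\left(X,u \right)} = 76$ ($v{\left(X,u \right)} = \left(-19\right) \left(-4\right) = 76$)
$\frac{1}{\sqrt{-47320 - 7174} + v{\left(-9 + 78,-254 \right)}} = \frac{1}{\sqrt{-47320 - 7174} + 76} = \frac{1}{\sqrt{-54494} + 76} = \frac{1}{i \sqrt{54494} + 76} = \frac{1}{76 + i \sqrt{54494}}$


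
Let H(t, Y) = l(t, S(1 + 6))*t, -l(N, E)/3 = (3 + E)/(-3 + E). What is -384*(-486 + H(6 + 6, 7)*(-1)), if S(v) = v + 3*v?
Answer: 4237056/25 ≈ 1.6948e+5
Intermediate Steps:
S(v) = 4*v
l(N, E) = -3*(3 + E)/(-3 + E)
H(t, Y) = -93*t/25 (H(t, Y) = (3*(-3 - 4*(1 + 6))/(-3 + 4*(1 + 6)))*t = (3*(-3 - 4*7)/(-3 + 4*7))*t = (3*(-3 - 1*28)/(-3 + 28))*t = (3*(-3 - 28)/25)*t = (3*(1/25)*(-31))*t = -93*t/25)
-384*(-486 + H(6 + 6, 7)*(-1)) = -384*(-486 - 93*(6 + 6)/25*(-1)) = -384*(-486 - 93/25*12*(-1)) = -384*(-486 - 1116/25*(-1)) = -384*(-486 + 1116/25) = -384*(-11034/25) = 4237056/25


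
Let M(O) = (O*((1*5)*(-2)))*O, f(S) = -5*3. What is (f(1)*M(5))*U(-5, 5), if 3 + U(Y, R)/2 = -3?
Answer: -45000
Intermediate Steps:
f(S) = -15
U(Y, R) = -12 (U(Y, R) = -6 + 2*(-3) = -6 - 6 = -12)
M(O) = -10*O² (M(O) = (O*(5*(-2)))*O = (O*(-10))*O = (-10*O)*O = -10*O²)
(f(1)*M(5))*U(-5, 5) = -(-150)*5²*(-12) = -(-150)*25*(-12) = -15*(-250)*(-12) = 3750*(-12) = -45000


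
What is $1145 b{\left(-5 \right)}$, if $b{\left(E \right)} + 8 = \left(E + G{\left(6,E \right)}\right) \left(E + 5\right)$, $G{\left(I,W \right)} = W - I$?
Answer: $-9160$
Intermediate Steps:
$b{\left(E \right)} = -8 + \left(-6 + 2 E\right) \left(5 + E\right)$ ($b{\left(E \right)} = -8 + \left(E + \left(E - 6\right)\right) \left(E + 5\right) = -8 + \left(E + \left(E - 6\right)\right) \left(5 + E\right) = -8 + \left(E + \left(-6 + E\right)\right) \left(5 + E\right) = -8 + \left(-6 + 2 E\right) \left(5 + E\right)$)
$1145 b{\left(-5 \right)} = 1145 \left(-38 + 2 \left(-5\right)^{2} + 4 \left(-5\right)\right) = 1145 \left(-38 + 2 \cdot 25 - 20\right) = 1145 \left(-38 + 50 - 20\right) = 1145 \left(-8\right) = -9160$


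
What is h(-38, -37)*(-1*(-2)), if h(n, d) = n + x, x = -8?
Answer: -92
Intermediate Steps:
h(n, d) = -8 + n (h(n, d) = n - 8 = -8 + n)
h(-38, -37)*(-1*(-2)) = (-8 - 38)*(-1*(-2)) = -46*2 = -92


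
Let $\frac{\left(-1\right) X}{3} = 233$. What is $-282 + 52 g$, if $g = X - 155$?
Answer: $-44690$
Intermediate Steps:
$X = -699$ ($X = \left(-3\right) 233 = -699$)
$g = -854$ ($g = -699 - 155 = -854$)
$-282 + 52 g = -282 + 52 \left(-854\right) = -282 - 44408 = -44690$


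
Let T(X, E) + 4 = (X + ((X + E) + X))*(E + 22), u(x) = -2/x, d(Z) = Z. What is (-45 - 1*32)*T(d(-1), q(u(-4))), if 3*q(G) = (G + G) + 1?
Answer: 39424/9 ≈ 4380.4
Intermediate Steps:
q(G) = 1/3 + 2*G/3 (q(G) = ((G + G) + 1)/3 = (2*G + 1)/3 = (1 + 2*G)/3 = 1/3 + 2*G/3)
T(X, E) = -4 + (22 + E)*(E + 3*X) (T(X, E) = -4 + (X + ((X + E) + X))*(E + 22) = -4 + (X + ((E + X) + X))*(22 + E) = -4 + (X + (E + 2*X))*(22 + E) = -4 + (E + 3*X)*(22 + E) = -4 + (22 + E)*(E + 3*X))
(-45 - 1*32)*T(d(-1), q(u(-4))) = (-45 - 1*32)*(-4 + (1/3 + 2*(-2/(-4))/3)**2 + 22*(1/3 + 2*(-2/(-4))/3) + 66*(-1) + 3*(1/3 + 2*(-2/(-4))/3)*(-1)) = (-45 - 32)*(-4 + (1/3 + 2*(-2*(-1/4))/3)**2 + 22*(1/3 + 2*(-2*(-1/4))/3) - 66 + 3*(1/3 + 2*(-2*(-1/4))/3)*(-1)) = -77*(-4 + (1/3 + (2/3)*(1/2))**2 + 22*(1/3 + (2/3)*(1/2)) - 66 + 3*(1/3 + (2/3)*(1/2))*(-1)) = -77*(-4 + (1/3 + 1/3)**2 + 22*(1/3 + 1/3) - 66 + 3*(1/3 + 1/3)*(-1)) = -77*(-4 + (2/3)**2 + 22*(2/3) - 66 + 3*(2/3)*(-1)) = -77*(-4 + 4/9 + 44/3 - 66 - 2) = -77*(-512/9) = 39424/9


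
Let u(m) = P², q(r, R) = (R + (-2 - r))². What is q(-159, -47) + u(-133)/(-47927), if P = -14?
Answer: 579916504/47927 ≈ 12100.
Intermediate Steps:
q(r, R) = (-2 + R - r)²
u(m) = 196 (u(m) = (-14)² = 196)
q(-159, -47) + u(-133)/(-47927) = (2 - 159 - 1*(-47))² + 196/(-47927) = (2 - 159 + 47)² + 196*(-1/47927) = (-110)² - 196/47927 = 12100 - 196/47927 = 579916504/47927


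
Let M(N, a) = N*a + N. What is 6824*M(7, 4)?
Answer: 238840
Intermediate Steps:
M(N, a) = N + N*a
6824*M(7, 4) = 6824*(7*(1 + 4)) = 6824*(7*5) = 6824*35 = 238840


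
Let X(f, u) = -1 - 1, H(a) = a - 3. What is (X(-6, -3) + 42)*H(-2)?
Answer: -200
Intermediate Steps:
H(a) = -3 + a
X(f, u) = -2
(X(-6, -3) + 42)*H(-2) = (-2 + 42)*(-3 - 2) = 40*(-5) = -200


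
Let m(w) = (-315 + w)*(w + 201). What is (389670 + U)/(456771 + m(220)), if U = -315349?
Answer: 74321/416776 ≈ 0.17832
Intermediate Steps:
m(w) = (-315 + w)*(201 + w)
(389670 + U)/(456771 + m(220)) = (389670 - 315349)/(456771 + (-63315 + 220² - 114*220)) = 74321/(456771 + (-63315 + 48400 - 25080)) = 74321/(456771 - 39995) = 74321/416776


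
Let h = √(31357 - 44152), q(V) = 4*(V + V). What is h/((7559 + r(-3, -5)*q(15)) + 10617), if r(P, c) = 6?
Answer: I*√12795/18896 ≈ 0.0059862*I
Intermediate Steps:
q(V) = 8*V (q(V) = 4*(2*V) = 8*V)
h = I*√12795 (h = √(-12795) = I*√12795 ≈ 113.11*I)
h/((7559 + r(-3, -5)*q(15)) + 10617) = (I*√12795)/((7559 + 6*(8*15)) + 10617) = (I*√12795)/((7559 + 6*120) + 10617) = (I*√12795)/((7559 + 720) + 10617) = (I*√12795)/(8279 + 10617) = (I*√12795)/18896 = (I*√12795)*(1/18896) = I*√12795/18896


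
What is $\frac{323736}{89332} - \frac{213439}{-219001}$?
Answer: $\frac{22491360121}{4890949333} \approx 4.5986$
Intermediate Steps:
$\frac{323736}{89332} - \frac{213439}{-219001} = 323736 \cdot \frac{1}{89332} - - \frac{213439}{219001} = \frac{80934}{22333} + \frac{213439}{219001} = \frac{22491360121}{4890949333}$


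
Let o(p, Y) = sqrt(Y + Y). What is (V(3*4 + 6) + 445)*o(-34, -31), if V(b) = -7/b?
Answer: 8003*I*sqrt(62)/18 ≈ 3500.9*I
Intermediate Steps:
o(p, Y) = sqrt(2)*sqrt(Y) (o(p, Y) = sqrt(2*Y) = sqrt(2)*sqrt(Y))
(V(3*4 + 6) + 445)*o(-34, -31) = (-7/(3*4 + 6) + 445)*(sqrt(2)*sqrt(-31)) = (-7/(12 + 6) + 445)*(sqrt(2)*(I*sqrt(31))) = (-7/18 + 445)*(I*sqrt(62)) = 8003*(I*sqrt(62))/18 = 8003*I*sqrt(62)/18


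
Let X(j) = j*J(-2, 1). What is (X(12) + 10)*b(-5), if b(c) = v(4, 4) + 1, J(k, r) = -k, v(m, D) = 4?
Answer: 170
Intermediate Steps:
X(j) = 2*j (X(j) = j*(-1*(-2)) = j*2 = 2*j)
b(c) = 5 (b(c) = 4 + 1 = 5)
(X(12) + 10)*b(-5) = (2*12 + 10)*5 = (24 + 10)*5 = 34*5 = 170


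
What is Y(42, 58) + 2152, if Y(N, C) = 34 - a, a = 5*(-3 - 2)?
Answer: 2211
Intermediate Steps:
a = -25 (a = 5*(-5) = -25)
Y(N, C) = 59 (Y(N, C) = 34 - 1*(-25) = 34 + 25 = 59)
Y(42, 58) + 2152 = 59 + 2152 = 2211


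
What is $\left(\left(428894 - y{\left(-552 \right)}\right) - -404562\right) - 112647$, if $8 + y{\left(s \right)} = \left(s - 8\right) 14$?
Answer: $728657$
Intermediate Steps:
$y{\left(s \right)} = -120 + 14 s$ ($y{\left(s \right)} = -8 + \left(s - 8\right) 14 = -8 + \left(-8 + s\right) 14 = -8 + \left(-112 + 14 s\right) = -120 + 14 s$)
$\left(\left(428894 - y{\left(-552 \right)}\right) - -404562\right) - 112647 = \left(\left(428894 - \left(-120 + 14 \left(-552\right)\right)\right) - -404562\right) - 112647 = \left(\left(428894 - \left(-120 - 7728\right)\right) + 404562\right) - 112647 = \left(\left(428894 - -7848\right) + 404562\right) - 112647 = \left(\left(428894 + 7848\right) + 404562\right) - 112647 = \left(436742 + 404562\right) - 112647 = 841304 - 112647 = 728657$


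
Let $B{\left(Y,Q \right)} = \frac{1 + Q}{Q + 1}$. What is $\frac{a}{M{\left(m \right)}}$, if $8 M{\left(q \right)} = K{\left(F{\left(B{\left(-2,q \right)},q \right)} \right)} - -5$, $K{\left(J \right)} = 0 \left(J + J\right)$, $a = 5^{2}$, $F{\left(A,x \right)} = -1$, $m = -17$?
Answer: $40$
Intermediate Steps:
$B{\left(Y,Q \right)} = 1$ ($B{\left(Y,Q \right)} = \frac{1 + Q}{1 + Q} = 1$)
$a = 25$
$K{\left(J \right)} = 0$ ($K{\left(J \right)} = 0 \cdot 2 J = 0$)
$M{\left(q \right)} = \frac{5}{8}$ ($M{\left(q \right)} = \frac{0 - -5}{8} = \frac{0 + 5}{8} = \frac{1}{8} \cdot 5 = \frac{5}{8}$)
$\frac{a}{M{\left(m \right)}} = \frac{25}{\frac{5}{8}} = 25 \cdot \frac{8}{5} = 40$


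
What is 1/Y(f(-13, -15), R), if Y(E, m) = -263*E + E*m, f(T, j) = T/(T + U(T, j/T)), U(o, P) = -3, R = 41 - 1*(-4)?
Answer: -8/1417 ≈ -0.0056457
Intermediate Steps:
R = 45 (R = 41 + 4 = 45)
f(T, j) = T/(-3 + T) (f(T, j) = T/(T - 3) = T/(-3 + T))
1/Y(f(-13, -15), R) = 1/((-13/(-3 - 13))*(-263 + 45)) = 1/(-13/(-16)*(-218)) = 1/(-13*(-1/16)*(-218)) = 1/((13/16)*(-218)) = 1/(-1417/8) = -8/1417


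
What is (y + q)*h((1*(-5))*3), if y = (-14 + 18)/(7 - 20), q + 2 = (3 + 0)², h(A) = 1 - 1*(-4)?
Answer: 435/13 ≈ 33.462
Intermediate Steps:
h(A) = 5 (h(A) = 1 + 4 = 5)
q = 7 (q = -2 + (3 + 0)² = -2 + 3² = -2 + 9 = 7)
y = -4/13 (y = 4/(-13) = 4*(-1/13) = -4/13 ≈ -0.30769)
(y + q)*h((1*(-5))*3) = (-4/13 + 7)*5 = (87/13)*5 = 435/13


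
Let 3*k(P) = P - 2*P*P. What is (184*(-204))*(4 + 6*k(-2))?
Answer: 600576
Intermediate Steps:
k(P) = -2*P²/3 + P/3 (k(P) = (P - 2*P*P)/3 = (P - 2*P²)/3 = -2*P²/3 + P/3)
(184*(-204))*(4 + 6*k(-2)) = (184*(-204))*(4 + 6*((⅓)*(-2)*(1 - 2*(-2)))) = -37536*(4 + 6*((⅓)*(-2)*(1 + 4))) = -37536*(4 + 6*((⅓)*(-2)*5)) = -37536*(4 + 6*(-10/3)) = -37536*(4 - 20) = -37536*(-16) = 600576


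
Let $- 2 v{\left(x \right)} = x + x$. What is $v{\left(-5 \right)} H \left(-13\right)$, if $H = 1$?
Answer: $-65$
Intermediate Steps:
$v{\left(x \right)} = - x$ ($v{\left(x \right)} = - \frac{x + x}{2} = - \frac{2 x}{2} = - x$)
$v{\left(-5 \right)} H \left(-13\right) = \left(-1\right) \left(-5\right) 1 \left(-13\right) = 5 \cdot 1 \left(-13\right) = 5 \left(-13\right) = -65$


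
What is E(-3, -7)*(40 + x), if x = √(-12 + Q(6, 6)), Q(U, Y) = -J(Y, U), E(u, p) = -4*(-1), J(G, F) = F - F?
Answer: 160 + 8*I*√3 ≈ 160.0 + 13.856*I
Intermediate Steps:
J(G, F) = 0
E(u, p) = 4
Q(U, Y) = 0 (Q(U, Y) = -1*0 = 0)
x = 2*I*√3 (x = √(-12 + 0) = √(-12) = 2*I*√3 ≈ 3.4641*I)
E(-3, -7)*(40 + x) = 4*(40 + 2*I*√3) = 160 + 8*I*√3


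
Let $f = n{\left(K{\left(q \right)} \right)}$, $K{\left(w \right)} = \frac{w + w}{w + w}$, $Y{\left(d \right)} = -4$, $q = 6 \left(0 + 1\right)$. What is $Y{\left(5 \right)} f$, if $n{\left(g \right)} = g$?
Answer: $-4$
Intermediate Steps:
$q = 6$ ($q = 6 \cdot 1 = 6$)
$K{\left(w \right)} = 1$ ($K{\left(w \right)} = \frac{2 w}{2 w} = 2 w \frac{1}{2 w} = 1$)
$f = 1$
$Y{\left(5 \right)} f = \left(-4\right) 1 = -4$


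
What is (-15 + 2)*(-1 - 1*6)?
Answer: 91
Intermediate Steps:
(-15 + 2)*(-1 - 1*6) = -13*(-1 - 6) = -13*(-7) = 91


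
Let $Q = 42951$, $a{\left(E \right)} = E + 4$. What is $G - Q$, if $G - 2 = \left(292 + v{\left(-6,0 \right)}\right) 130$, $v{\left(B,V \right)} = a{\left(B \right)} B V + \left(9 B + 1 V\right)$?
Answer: $-12009$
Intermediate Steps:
$a{\left(E \right)} = 4 + E$
$v{\left(B,V \right)} = V + 9 B + B V \left(4 + B\right)$ ($v{\left(B,V \right)} = \left(4 + B\right) B V + \left(9 B + 1 V\right) = B \left(4 + B\right) V + \left(9 B + V\right) = B V \left(4 + B\right) + \left(V + 9 B\right) = V + 9 B + B V \left(4 + B\right)$)
$G = 30942$ ($G = 2 + \left(292 + \left(0 + 9 \left(-6\right) - 0 \left(4 - 6\right)\right)\right) 130 = 2 + \left(292 - \left(54 + 0 \left(-2\right)\right)\right) 130 = 2 + \left(292 + \left(0 - 54 + 0\right)\right) 130 = 2 + \left(292 - 54\right) 130 = 2 + 238 \cdot 130 = 2 + 30940 = 30942$)
$G - Q = 30942 - 42951 = -12009$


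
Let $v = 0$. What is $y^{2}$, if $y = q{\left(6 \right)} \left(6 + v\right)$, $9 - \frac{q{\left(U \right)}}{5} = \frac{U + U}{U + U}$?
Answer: $57600$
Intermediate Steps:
$q{\left(U \right)} = 40$ ($q{\left(U \right)} = 45 - 5 \frac{U + U}{U + U} = 45 - 5 \frac{2 U}{2 U} = 45 - 5 \cdot 2 U \frac{1}{2 U} = 45 - 5 = 40$)
$y = 240$ ($y = 40 \left(6 + 0\right) = 40 \cdot 6 = 240$)
$y^{2} = 240^{2} = 57600$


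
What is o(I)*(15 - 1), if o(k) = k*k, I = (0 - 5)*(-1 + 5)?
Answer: 5600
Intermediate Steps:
I = -20 (I = -5*4 = -20)
o(k) = k**2
o(I)*(15 - 1) = (-20)**2*(15 - 1) = 400*14 = 5600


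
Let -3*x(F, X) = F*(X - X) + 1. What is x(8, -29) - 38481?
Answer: -115444/3 ≈ -38481.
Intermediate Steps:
x(F, X) = -⅓ (x(F, X) = -(F*(X - X) + 1)/3 = -(F*0 + 1)/3 = -(0 + 1)/3 = -⅓*1 = -⅓)
x(8, -29) - 38481 = -⅓ - 38481 = -115444/3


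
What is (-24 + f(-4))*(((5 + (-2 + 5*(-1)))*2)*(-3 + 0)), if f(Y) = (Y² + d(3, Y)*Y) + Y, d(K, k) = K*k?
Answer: 432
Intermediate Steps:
f(Y) = Y + 4*Y² (f(Y) = (Y² + (3*Y)*Y) + Y = (Y² + 3*Y²) + Y = 4*Y² + Y = Y + 4*Y²)
(-24 + f(-4))*(((5 + (-2 + 5*(-1)))*2)*(-3 + 0)) = (-24 - 4*(1 + 4*(-4)))*(((5 + (-2 + 5*(-1)))*2)*(-3 + 0)) = (-24 - 4*(1 - 16))*(((5 + (-2 - 5))*2)*(-3)) = (-24 - 4*(-15))*(((5 - 7)*2)*(-3)) = (-24 + 60)*(-2*2*(-3)) = 36*(-4*(-3)) = 36*12 = 432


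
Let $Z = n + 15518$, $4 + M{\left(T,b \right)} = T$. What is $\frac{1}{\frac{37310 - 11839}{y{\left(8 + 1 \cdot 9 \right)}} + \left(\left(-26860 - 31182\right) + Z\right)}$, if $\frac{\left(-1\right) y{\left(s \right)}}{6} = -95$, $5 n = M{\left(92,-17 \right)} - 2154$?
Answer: $- \frac{570}{24448733} \approx -2.3314 \cdot 10^{-5}$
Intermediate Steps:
$M{\left(T,b \right)} = -4 + T$
$n = - \frac{2066}{5}$ ($n = \frac{\left(-4 + 92\right) - 2154}{5} = \frac{88 - 2154}{5} = \frac{1}{5} \left(-2066\right) = - \frac{2066}{5} \approx -413.2$)
$y{\left(s \right)} = 570$ ($y{\left(s \right)} = \left(-6\right) \left(-95\right) = 570$)
$Z = \frac{75524}{5}$ ($Z = - \frac{2066}{5} + 15518 = \frac{75524}{5} \approx 15105.0$)
$\frac{1}{\frac{37310 - 11839}{y{\left(8 + 1 \cdot 9 \right)}} + \left(\left(-26860 - 31182\right) + Z\right)} = \frac{1}{\frac{37310 - 11839}{570} + \left(\left(-26860 - 31182\right) + \frac{75524}{5}\right)} = \frac{1}{25471 \cdot \frac{1}{570} + \left(-58042 + \frac{75524}{5}\right)} = \frac{1}{\frac{25471}{570} - \frac{214686}{5}} = \frac{1}{- \frac{24448733}{570}} = - \frac{570}{24448733}$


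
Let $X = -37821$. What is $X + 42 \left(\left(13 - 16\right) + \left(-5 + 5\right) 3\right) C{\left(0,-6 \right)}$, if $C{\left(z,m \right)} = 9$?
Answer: $-38955$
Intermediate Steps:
$X + 42 \left(\left(13 - 16\right) + \left(-5 + 5\right) 3\right) C{\left(0,-6 \right)} = -37821 + 42 \left(\left(13 - 16\right) + \left(-5 + 5\right) 3\right) 9 = -37821 + 42 \left(-3 + 0 \cdot 3\right) 9 = -37821 + 42 \left(-3 + 0\right) 9 = -37821 + 42 \left(-3\right) 9 = -37821 - 1134 = -38955$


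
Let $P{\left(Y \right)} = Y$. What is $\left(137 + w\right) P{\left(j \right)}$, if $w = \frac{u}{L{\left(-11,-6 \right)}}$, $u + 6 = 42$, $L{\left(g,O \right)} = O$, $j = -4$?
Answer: $-524$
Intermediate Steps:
$u = 36$ ($u = -6 + 42 = 36$)
$w = -6$ ($w = \frac{36}{-6} = 36 \left(- \frac{1}{6}\right) = -6$)
$\left(137 + w\right) P{\left(j \right)} = \left(137 - 6\right) \left(-4\right) = 131 \left(-4\right) = -524$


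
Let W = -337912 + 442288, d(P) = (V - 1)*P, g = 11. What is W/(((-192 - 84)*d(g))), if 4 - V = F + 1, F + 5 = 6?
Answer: -8698/253 ≈ -34.379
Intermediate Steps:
F = 1 (F = -5 + 6 = 1)
V = 2 (V = 4 - (1 + 1) = 4 - 1*2 = 4 - 2 = 2)
d(P) = P (d(P) = (2 - 1)*P = 1*P = P)
W = 104376
W/(((-192 - 84)*d(g))) = 104376/(((-192 - 84)*11)) = 104376/((-276*11)) = 104376/(-3036) = 104376*(-1/3036) = -8698/253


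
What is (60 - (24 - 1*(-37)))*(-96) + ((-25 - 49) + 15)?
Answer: 37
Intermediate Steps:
(60 - (24 - 1*(-37)))*(-96) + ((-25 - 49) + 15) = (60 - (24 + 37))*(-96) + (-74 + 15) = (60 - 1*61)*(-96) - 59 = (60 - 61)*(-96) - 59 = -1*(-96) - 59 = 96 - 59 = 37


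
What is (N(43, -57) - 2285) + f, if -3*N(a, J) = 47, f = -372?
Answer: -8018/3 ≈ -2672.7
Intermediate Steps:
N(a, J) = -47/3 (N(a, J) = -⅓*47 = -47/3)
(N(43, -57) - 2285) + f = (-47/3 - 2285) - 372 = -6902/3 - 372 = -8018/3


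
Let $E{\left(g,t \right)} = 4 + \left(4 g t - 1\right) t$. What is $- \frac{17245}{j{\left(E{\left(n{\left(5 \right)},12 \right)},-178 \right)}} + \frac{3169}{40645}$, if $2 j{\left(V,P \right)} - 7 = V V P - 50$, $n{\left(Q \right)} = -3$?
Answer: $\frac{1701373649389}{21803519705495} \approx 0.078032$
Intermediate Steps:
$E{\left(g,t \right)} = 4 + t \left(-1 + 4 g t\right)$ ($E{\left(g,t \right)} = 4 + \left(4 g t - 1\right) t = 4 + \left(-1 + 4 g t\right) t = 4 + t \left(-1 + 4 g t\right)$)
$j{\left(V,P \right)} = - \frac{43}{2} + \frac{P V^{2}}{2}$ ($j{\left(V,P \right)} = \frac{7}{2} + \frac{V V P - 50}{2} = \frac{7}{2} + \frac{V^{2} P - 50}{2} = \frac{7}{2} + \frac{P V^{2} - 50}{2} = \frac{7}{2} + \frac{-50 + P V^{2}}{2} = \frac{7}{2} + \left(-25 + \frac{P V^{2}}{2}\right) = - \frac{43}{2} + \frac{P V^{2}}{2}$)
$- \frac{17245}{j{\left(E{\left(n{\left(5 \right)},12 \right)},-178 \right)}} + \frac{3169}{40645} = - \frac{17245}{- \frac{43}{2} + \frac{1}{2} \left(-178\right) \left(4 - 12 + 4 \left(-3\right) 12^{2}\right)^{2}} + \frac{3169}{40645} = - \frac{17245}{- \frac{43}{2} + \frac{1}{2} \left(-178\right) \left(4 - 12 + 4 \left(-3\right) 144\right)^{2}} + 3169 \cdot \frac{1}{40645} = - \frac{17245}{- \frac{43}{2} + \frac{1}{2} \left(-178\right) \left(4 - 12 - 1728\right)^{2}} + \frac{3169}{40645} = - \frac{17245}{- \frac{43}{2} + \frac{1}{2} \left(-178\right) \left(-1736\right)^{2}} + \frac{3169}{40645} = - \frac{17245}{- \frac{43}{2} + \frac{1}{2} \left(-178\right) 3013696} + \frac{3169}{40645} = - \frac{17245}{- \frac{43}{2} - 268218944} + \frac{3169}{40645} = - \frac{17245}{- \frac{536437931}{2}} + \frac{3169}{40645} = \left(-17245\right) \left(- \frac{2}{536437931}\right) + \frac{3169}{40645} = \frac{34490}{536437931} + \frac{3169}{40645} = \frac{1701373649389}{21803519705495}$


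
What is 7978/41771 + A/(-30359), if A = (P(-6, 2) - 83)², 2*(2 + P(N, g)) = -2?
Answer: -66734214/1268125789 ≈ -0.052624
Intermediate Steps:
P(N, g) = -3 (P(N, g) = -2 + (½)*(-2) = -2 - 1 = -3)
A = 7396 (A = (-3 - 83)² = (-86)² = 7396)
7978/41771 + A/(-30359) = 7978/41771 + 7396/(-30359) = 7978*(1/41771) + 7396*(-1/30359) = 7978/41771 - 7396/30359 = -66734214/1268125789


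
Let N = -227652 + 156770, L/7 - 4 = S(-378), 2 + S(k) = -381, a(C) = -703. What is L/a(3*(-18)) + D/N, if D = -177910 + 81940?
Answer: 18251204/3559289 ≈ 5.1278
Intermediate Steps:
S(k) = -383 (S(k) = -2 - 381 = -383)
L = -2653 (L = 28 + 7*(-383) = 28 - 2681 = -2653)
D = -95970
N = -70882
L/a(3*(-18)) + D/N = -2653/(-703) - 95970/(-70882) = -2653*(-1/703) - 95970*(-1/70882) = 2653/703 + 6855/5063 = 18251204/3559289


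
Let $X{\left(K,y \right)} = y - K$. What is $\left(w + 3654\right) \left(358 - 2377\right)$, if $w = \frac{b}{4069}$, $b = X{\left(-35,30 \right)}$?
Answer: $- \frac{2309144433}{313} \approx -7.3775 \cdot 10^{6}$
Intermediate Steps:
$b = 65$ ($b = 30 - -35 = 30 + 35 = 65$)
$w = \frac{5}{313}$ ($w = \frac{65}{4069} = 65 \cdot \frac{1}{4069} = \frac{5}{313} \approx 0.015974$)
$\left(w + 3654\right) \left(358 - 2377\right) = \left(\frac{5}{313} + 3654\right) \left(358 - 2377\right) = \frac{1143707}{313} \left(-2019\right) = - \frac{2309144433}{313}$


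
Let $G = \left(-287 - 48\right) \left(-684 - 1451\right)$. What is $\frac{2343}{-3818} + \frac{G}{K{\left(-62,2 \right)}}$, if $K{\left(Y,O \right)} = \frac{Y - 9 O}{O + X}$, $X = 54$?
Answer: $- \frac{955756339}{1909} \approx -5.0066 \cdot 10^{5}$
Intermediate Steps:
$K{\left(Y,O \right)} = \frac{Y - 9 O}{54 + O}$ ($K{\left(Y,O \right)} = \frac{Y - 9 O}{O + 54} = \frac{Y - 9 O}{54 + O}$)
$G = 715225$ ($G = \left(-335\right) \left(-2135\right) = 715225$)
$\frac{2343}{-3818} + \frac{G}{K{\left(-62,2 \right)}} = \frac{2343}{-3818} + \frac{715225}{\frac{1}{54 + 2} \left(-62 - 18\right)} = 2343 \left(- \frac{1}{3818}\right) + \frac{715225}{\frac{1}{56} \left(-62 - 18\right)} = - \frac{2343}{3818} + \frac{715225}{\frac{1}{56} \left(-80\right)} = - \frac{2343}{3818} + \frac{715225}{- \frac{10}{7}} = - \frac{2343}{3818} + 715225 \left(- \frac{7}{10}\right) = - \frac{2343}{3818} - \frac{1001315}{2} = - \frac{955756339}{1909}$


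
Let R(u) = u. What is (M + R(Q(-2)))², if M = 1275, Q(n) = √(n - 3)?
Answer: (1275 + I*√5)² ≈ 1.6256e+6 + 5702.0*I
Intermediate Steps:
Q(n) = √(-3 + n)
(M + R(Q(-2)))² = (1275 + √(-3 - 2))² = (1275 + √(-5))² = (1275 + I*√5)²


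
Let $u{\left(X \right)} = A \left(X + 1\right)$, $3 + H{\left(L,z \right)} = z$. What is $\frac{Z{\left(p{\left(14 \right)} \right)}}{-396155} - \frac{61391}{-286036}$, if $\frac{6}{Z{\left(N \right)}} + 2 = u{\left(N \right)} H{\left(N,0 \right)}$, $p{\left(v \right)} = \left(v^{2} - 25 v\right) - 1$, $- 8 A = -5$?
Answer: $\frac{27895436426071}{129971836542260} \approx 0.21463$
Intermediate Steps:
$A = \frac{5}{8}$ ($A = \left(- \frac{1}{8}\right) \left(-5\right) = \frac{5}{8} \approx 0.625$)
$H{\left(L,z \right)} = -3 + z$
$u{\left(X \right)} = \frac{5}{8} + \frac{5 X}{8}$ ($u{\left(X \right)} = \frac{5 \left(X + 1\right)}{8} = \frac{5 \left(1 + X\right)}{8} = \frac{5}{8} + \frac{5 X}{8}$)
$p{\left(v \right)} = -1 + v^{2} - 25 v$
$Z{\left(N \right)} = \frac{6}{- \frac{31}{8} - \frac{15 N}{8}}$ ($Z{\left(N \right)} = \frac{6}{-2 + \left(\frac{5}{8} + \frac{5 N}{8}\right) \left(-3 + 0\right)} = \frac{6}{-2 + \left(\frac{5}{8} + \frac{5 N}{8}\right) \left(-3\right)} = \frac{6}{-2 - \left(\frac{15}{8} + \frac{15 N}{8}\right)} = \frac{6}{- \frac{31}{8} - \frac{15 N}{8}}$)
$\frac{Z{\left(p{\left(14 \right)} \right)}}{-396155} - \frac{61391}{-286036} = \frac{48 \frac{1}{-31 - 15 \left(-1 + 14^{2} - 350\right)}}{-396155} - \frac{61391}{-286036} = \frac{48}{-31 - 15 \left(-1 + 196 - 350\right)} \left(- \frac{1}{396155}\right) - - \frac{61391}{286036} = \frac{48}{-31 - -2325} \left(- \frac{1}{396155}\right) + \frac{61391}{286036} = \frac{48}{-31 + 2325} \left(- \frac{1}{396155}\right) + \frac{61391}{286036} = \frac{48}{2294} \left(- \frac{1}{396155}\right) + \frac{61391}{286036} = 48 \cdot \frac{1}{2294} \left(- \frac{1}{396155}\right) + \frac{61391}{286036} = \frac{24}{1147} \left(- \frac{1}{396155}\right) + \frac{61391}{286036} = - \frac{24}{454389785} + \frac{61391}{286036} = \frac{27895436426071}{129971836542260}$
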